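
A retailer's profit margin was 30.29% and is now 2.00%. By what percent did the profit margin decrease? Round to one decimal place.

The change is 2.00 − 30.29 = -28.29 percentage points.
Relative to the original 30.29%, that is -28.29 ÷ 30.29 ≈ -93.4%.
So the profit margin fell by 93.4%.

93.4%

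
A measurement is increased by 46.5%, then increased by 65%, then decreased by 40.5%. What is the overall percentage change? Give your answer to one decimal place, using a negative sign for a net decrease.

43.8%

A 46.5% increase multiplies by 1.465.
Then a 65% increase: 1.465 × 1.65 = 2.41725.
Then a 40.5% decrease: 2.41725 × 0.595 = 1.43826375.
Overall factor 1.43826375, i.e. 43.8%.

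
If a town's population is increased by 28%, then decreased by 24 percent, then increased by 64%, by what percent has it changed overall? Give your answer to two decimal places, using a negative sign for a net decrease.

A 28% increase multiplies by 1.28.
Then a 24% decrease: 1.28 × 0.76 = 0.9728.
Then a 64% increase: 0.9728 × 1.64 = 1.595392.
Overall factor 1.595392, i.e. 59.54%.

59.54%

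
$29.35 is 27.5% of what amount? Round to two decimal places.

$29.35 ÷ 0.275 ≈ $106.73.

$106.73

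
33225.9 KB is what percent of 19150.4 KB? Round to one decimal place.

33225.9 KB ÷ 19150.4 KB ≈ 173.5%.

173.5%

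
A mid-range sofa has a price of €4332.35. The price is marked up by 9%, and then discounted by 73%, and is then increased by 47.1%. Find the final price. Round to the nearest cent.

€1875.54

Each change multiplies by a factor: 1.09 × 0.27 × 1.471 = 0.4329153.
€4332.35 × 0.4329153 = €1875.540599955 ≈ €1875.54.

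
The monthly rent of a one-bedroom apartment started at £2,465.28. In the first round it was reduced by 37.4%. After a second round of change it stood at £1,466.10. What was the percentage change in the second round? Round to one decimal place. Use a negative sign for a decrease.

-5.0%

After the first round: £2,465.28 × 0.626 = £1543.26528.
Second-round multiplier: £1,466.10 ÷ £1543.26528 ≈ 0.95.
That is a change of -5.0%.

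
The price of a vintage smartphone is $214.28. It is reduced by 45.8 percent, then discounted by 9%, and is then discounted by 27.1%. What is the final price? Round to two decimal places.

$77.05

Apply the 45.8% decrease: $214.28 × 0.542 = $116.13976.
9% decrease: $116.13976 × 0.91 = $105.6871816.
Apply the 27.1% decrease: $105.6871816 × 0.729 = $77.0459553864 ≈ $77.05.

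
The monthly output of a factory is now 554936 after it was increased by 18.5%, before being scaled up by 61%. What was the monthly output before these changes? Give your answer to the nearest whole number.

290870

The overall multiplier applied was 1.185 × 1.61 = 1.90785.
So the original monthly output was 554936 ÷ 1.90785 ≈ 290870.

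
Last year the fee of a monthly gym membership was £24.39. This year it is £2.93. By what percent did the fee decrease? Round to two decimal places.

Change: £2.93 − £24.39 = -£21.46.
Relative to the original: -£21.46 ÷ £24.39 ≈ -87.99%.
So the fee decreased by 87.99%.

87.99%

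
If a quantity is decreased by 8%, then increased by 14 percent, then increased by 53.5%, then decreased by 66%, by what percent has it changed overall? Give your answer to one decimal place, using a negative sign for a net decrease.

The combined multiplier is 0.92 × 1.14 × 1.535 × 0.34 = 0.54736872.
That corresponds to a decrease of 45.3%.

-45.3%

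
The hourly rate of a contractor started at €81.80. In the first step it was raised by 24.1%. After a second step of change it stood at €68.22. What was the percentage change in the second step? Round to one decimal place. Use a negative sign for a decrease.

After the first step: €81.80 × 1.241 = €101.5138.
Second-step multiplier: €68.22 ÷ €101.5138 ≈ 0.67203.
That is a change of -32.8%.

-32.8%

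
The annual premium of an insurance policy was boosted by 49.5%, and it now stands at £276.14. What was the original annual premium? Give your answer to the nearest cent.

£184.71

The overall multiplier applied was 1.495.
So the original annual premium was £276.14 ÷ 1.495 ≈ £184.71.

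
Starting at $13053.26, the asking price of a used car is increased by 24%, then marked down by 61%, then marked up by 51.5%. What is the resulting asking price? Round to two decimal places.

$9563.52

Apply the 24% increase: $13053.26 × 1.24 = $16186.0424.
After the 61% decrease: $16186.0424 × 0.39 = $6312.556536.
Apply the 51.5% increase: $6312.556536 × 1.515 = $9563.52315204 ≈ $9563.52.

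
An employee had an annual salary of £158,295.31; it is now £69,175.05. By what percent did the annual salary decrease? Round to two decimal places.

Change: £69,175.05 − £158,295.31 = -£89,120.26.
Relative to the original: -£89,120.26 ÷ £158,295.31 ≈ -56.30%.
So the annual salary decreased by 56.30%.

56.30%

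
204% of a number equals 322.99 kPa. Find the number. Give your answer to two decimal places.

322.99 kPa ÷ 2.04 ≈ 158.33 kPa.

158.33 kPa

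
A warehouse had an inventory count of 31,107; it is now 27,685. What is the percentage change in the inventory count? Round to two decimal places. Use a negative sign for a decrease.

Change: 27,685 − 31,107 = -3,422.
Relative to the original: -3,422 ÷ 31,107 ≈ -11.00%.

-11.00%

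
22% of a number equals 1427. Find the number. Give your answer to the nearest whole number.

1427 ÷ 0.22 ≈ 6486.

6486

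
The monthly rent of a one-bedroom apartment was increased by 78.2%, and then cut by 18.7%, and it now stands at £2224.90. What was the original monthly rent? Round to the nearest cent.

The overall multiplier applied was 1.782 × 0.813 = 1.448766.
So the original monthly rent was £2224.90 ÷ 1.448766 ≈ £1535.72.

£1535.72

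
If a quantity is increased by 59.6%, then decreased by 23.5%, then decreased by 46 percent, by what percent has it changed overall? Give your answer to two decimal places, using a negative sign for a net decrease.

-34.07%

A 59.6% increase multiplies by 1.596.
Then a 23.5% decrease: 1.596 × 0.765 = 1.22094.
Then a 46% decrease: 1.22094 × 0.54 = 0.6593076.
Overall factor 0.6593076, i.e. -34.07%.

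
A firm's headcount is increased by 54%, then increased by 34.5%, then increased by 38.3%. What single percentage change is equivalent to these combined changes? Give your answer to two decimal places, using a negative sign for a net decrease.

186.46%

A 54% increase multiplies by 1.54.
Then a 34.5% increase: 1.54 × 1.345 = 2.0713.
Then a 38.3% increase: 2.0713 × 1.383 = 2.8646079.
Overall factor 2.8646079, i.e. 186.46%.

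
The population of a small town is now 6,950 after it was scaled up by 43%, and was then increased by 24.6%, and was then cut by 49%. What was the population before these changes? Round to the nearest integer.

7,648

Undoing the 49% decrease: 6,950 ÷ 0.51 ≈ 13627.45098.
Undoing the 24.6% increase: 13627.45098 ÷ 1.246 ≈ 10936.959053.
Undoing the 43% increase: 10936.959053 ÷ 1.43 ≈ 7,648.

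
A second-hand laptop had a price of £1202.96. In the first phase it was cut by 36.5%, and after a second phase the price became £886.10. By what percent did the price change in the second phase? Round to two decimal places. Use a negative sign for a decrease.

16.00%

After the first phase: £1202.96 × 0.635 = £763.8796.
Second-phase multiplier: £886.10 ÷ £763.8796 ≈ 1.16.
That is a change of 16.00%.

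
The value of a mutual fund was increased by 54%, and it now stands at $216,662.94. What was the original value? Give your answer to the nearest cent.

The overall multiplier applied was 1.54.
So the original value was $216,662.94 ÷ 1.54 ≈ $140,690.22.

$140,690.22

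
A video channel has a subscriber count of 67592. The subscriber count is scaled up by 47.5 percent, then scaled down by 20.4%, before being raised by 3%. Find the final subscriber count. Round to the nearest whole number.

81741

After the 47.5% increase: 67592 × 1.475 = 99698.2.
After the 20.4% decrease: 99698.2 × 0.796 = 79359.7672.
After the 3% increase: 79359.7672 × 1.03 = 81740.560216 ≈ 81741.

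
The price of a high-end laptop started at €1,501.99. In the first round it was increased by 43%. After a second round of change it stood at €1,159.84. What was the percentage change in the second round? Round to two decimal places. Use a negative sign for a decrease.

-46.00%

After the first round: €1,501.99 × 1.43 = €2147.8457.
Second-round multiplier: €1,159.84 ÷ €2147.8457 ≈ 0.540002.
That is a change of -46.00%.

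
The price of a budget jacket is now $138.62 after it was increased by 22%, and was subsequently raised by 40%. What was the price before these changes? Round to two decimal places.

The overall multiplier applied was 1.22 × 1.4 = 1.708.
So the original price was $138.62 ÷ 1.708 ≈ $81.16.

$81.16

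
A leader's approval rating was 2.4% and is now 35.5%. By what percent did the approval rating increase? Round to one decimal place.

The change is 35.5 − 2.4 = 33.1 percentage points.
Relative to the original 2.4%, that is 33.1 ÷ 2.4 ≈ 1379.2%.
So the approval rating rose by 1379.2%.

1379.2%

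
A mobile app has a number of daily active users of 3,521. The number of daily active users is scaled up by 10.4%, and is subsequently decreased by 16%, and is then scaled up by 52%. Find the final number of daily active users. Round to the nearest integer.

After the 10.4% increase: 3,521 × 1.104 = 3887.184.
16% decrease: 3887.184 × 0.84 = 3265.23456.
Apply the 52% increase: 3265.23456 × 1.52 = 4963.1565312 ≈ 4,963.

4,963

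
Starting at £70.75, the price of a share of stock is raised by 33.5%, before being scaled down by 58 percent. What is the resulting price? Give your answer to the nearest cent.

£39.67

After the 33.5% increase: £70.75 × 1.335 = £94.45125.
After the 58% decrease: £94.45125 × 0.42 = £39.669525 ≈ £39.67.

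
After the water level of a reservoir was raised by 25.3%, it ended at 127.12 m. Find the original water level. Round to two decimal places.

101.45 m

The overall multiplier applied was 1.253.
So the original water level was 127.12 ÷ 1.253 ≈ 101.45 m.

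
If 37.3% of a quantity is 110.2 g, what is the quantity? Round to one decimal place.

110.2 g ÷ 0.373 ≈ 295.4 g.

295.4 g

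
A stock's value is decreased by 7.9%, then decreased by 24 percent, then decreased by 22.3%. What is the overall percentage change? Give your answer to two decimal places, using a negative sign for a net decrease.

-45.61%

The combined multiplier is 0.921 × 0.76 × 0.777 = 0.54386892.
That corresponds to a decrease of 45.61%.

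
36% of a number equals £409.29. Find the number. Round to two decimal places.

£1,136.92

£409.29 ÷ 0.36 ≈ £1,136.92.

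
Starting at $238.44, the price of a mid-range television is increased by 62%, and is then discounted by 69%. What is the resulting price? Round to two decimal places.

$119.74

Each change multiplies by a factor: 1.62 × 0.31 = 0.5022.
$238.44 × 0.5022 = $119.744568 ≈ $119.74.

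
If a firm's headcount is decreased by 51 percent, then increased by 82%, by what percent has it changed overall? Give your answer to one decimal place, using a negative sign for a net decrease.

A 51% decrease multiplies by 0.49.
Then an 82% increase: 0.49 × 1.82 = 0.8918.
Overall factor 0.8918, i.e. -10.8%.

-10.8%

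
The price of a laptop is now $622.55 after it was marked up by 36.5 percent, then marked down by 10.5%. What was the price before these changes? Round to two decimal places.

Undoing the 10.5% decrease: $622.55 ÷ 0.895 ≈ $695.586592.
Undoing the 36.5% increase: $695.586592 ÷ 1.365 ≈ $509.59.

$509.59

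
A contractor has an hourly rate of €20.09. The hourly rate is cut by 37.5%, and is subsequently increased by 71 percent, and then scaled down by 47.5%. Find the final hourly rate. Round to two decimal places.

Each change multiplies by a factor: 0.625 × 1.71 × 0.525 = 0.56109375.
€20.09 × 0.56109375 = €11.2723734375 ≈ €11.27.

€11.27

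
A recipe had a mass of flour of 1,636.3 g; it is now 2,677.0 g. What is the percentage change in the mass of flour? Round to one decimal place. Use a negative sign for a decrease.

63.6%

Change: 2,677.0 − 1,636.3 = 1,040.7.
Relative to the original: 1,040.7 ÷ 1,636.3 ≈ 63.6%.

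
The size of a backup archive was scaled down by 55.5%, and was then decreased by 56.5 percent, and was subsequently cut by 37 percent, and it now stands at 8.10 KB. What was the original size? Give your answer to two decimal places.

66.42 KB

The overall multiplier applied was 0.445 × 0.435 × 0.63 = 0.12195225.
So the original size was 8.10 ÷ 0.12195225 ≈ 66.42 KB.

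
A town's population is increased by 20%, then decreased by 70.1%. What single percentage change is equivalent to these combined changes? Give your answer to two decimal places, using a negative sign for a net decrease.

A 20% increase multiplies by 1.2.
Then a 70.1% decrease: 1.2 × 0.299 = 0.3588.
Overall factor 0.3588, i.e. -64.12%.

-64.12%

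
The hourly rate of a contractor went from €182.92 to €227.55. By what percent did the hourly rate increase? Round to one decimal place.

24.4%

Change: €227.55 − €182.92 = €44.63.
Relative to the original: €44.63 ÷ €182.92 ≈ 24.4%.
So the hourly rate increased by 24.4%.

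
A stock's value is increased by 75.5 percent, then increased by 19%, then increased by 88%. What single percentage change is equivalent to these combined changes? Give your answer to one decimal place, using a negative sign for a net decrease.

292.6%

The combined multiplier is 1.755 × 1.19 × 1.88 = 3.926286.
That corresponds to an increase of 292.6%.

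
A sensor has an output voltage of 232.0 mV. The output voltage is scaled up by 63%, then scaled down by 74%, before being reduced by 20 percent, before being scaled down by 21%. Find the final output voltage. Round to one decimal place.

Each change multiplies by a factor: 1.63 × 0.26 × 0.8 × 0.79 = 0.2678416.
232.0 × 0.2678416 = 62.1392512 ≈ 62.1.

62.1 mV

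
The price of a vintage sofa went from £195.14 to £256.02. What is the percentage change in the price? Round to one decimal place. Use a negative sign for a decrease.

31.2%

Change: £256.02 − £195.14 = £60.88.
Relative to the original: £60.88 ÷ £195.14 ≈ 31.2%.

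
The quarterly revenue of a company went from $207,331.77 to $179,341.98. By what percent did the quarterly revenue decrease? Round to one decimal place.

Change: $179,341.98 − $207,331.77 = -$27,989.79.
Relative to the original: -$27,989.79 ÷ $207,331.77 ≈ -13.5%.
So the quarterly revenue decreased by 13.5%.

13.5%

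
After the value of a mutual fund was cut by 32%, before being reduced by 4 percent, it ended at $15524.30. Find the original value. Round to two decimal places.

Undoing the 4% decrease: $15524.30 ÷ 0.96 ≈ $16171.145833.
Undoing the 32% decrease: $16171.145833 ÷ 0.68 ≈ $23781.10.

$23781.10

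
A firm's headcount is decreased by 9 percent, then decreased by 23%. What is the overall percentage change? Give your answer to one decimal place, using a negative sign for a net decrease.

-29.9%

The combined multiplier is 0.91 × 0.77 = 0.7007.
That corresponds to a decrease of 29.9%.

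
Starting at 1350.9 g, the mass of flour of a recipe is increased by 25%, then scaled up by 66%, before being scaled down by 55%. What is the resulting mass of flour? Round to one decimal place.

Apply the 25% increase: 1350.9 × 1.25 = 1688.625.
After the 66% increase: 1688.625 × 1.66 = 2803.1175.
Apply the 55% decrease: 2803.1175 × 0.45 = 1261.402875 ≈ 1261.4.

1261.4 g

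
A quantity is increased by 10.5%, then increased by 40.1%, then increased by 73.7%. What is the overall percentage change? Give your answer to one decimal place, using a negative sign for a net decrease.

The combined multiplier is 1.105 × 1.401 × 1.737 = 2.689058385.
That corresponds to an increase of 168.9%.

168.9%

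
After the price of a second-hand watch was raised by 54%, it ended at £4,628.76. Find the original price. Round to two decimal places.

The overall multiplier applied was 1.54.
So the original price was £4,628.76 ÷ 1.54 ≈ £3,005.69.

£3,005.69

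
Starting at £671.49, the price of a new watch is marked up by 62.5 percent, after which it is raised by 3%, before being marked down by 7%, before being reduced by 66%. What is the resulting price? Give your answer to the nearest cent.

62.5% increase: £671.49 × 1.625 = £1091.17125.
3% increase: £1091.17125 × 1.03 = £1123.9063875.
7% decrease: £1123.9063875 × 0.93 = £1045.232940375.
66% decrease: £1045.232940375 × 0.34 = £355.3791997275 ≈ £355.38.

£355.38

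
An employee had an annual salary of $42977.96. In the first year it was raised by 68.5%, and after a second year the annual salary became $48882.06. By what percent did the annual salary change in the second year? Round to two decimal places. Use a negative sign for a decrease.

After the first year: $42977.96 × 1.685 = $72417.8626.
Second-year multiplier: $48882.06 ÷ $72417.8626 ≈ 0.675.
That is a change of -32.50%.

-32.50%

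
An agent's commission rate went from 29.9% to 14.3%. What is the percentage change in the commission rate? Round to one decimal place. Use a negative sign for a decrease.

The change is 14.3 − 29.9 = -15.6 percentage points.
Relative to the original 29.9%, that is -15.6 ÷ 29.9 ≈ -52.2%.

-52.2%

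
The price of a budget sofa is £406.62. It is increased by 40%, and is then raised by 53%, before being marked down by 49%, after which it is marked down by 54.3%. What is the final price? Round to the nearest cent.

£203.00

Each change multiplies by a factor: 1.4 × 1.53 × 0.51 × 0.457 = 0.49923594.
£406.62 × 0.49923594 = £202.9993179228 ≈ £203.00.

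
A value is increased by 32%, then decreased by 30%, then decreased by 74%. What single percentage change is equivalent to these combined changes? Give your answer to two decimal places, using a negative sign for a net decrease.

-75.98%

A 32% increase multiplies by 1.32.
Then a 30% decrease: 1.32 × 0.7 = 0.924.
Then a 74% decrease: 0.924 × 0.26 = 0.24024.
Overall factor 0.24024, i.e. -75.98%.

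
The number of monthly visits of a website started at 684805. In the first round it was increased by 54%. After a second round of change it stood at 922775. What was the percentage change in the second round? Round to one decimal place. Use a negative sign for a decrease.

After the first round: 684805 × 1.54 = 1054599.7.
Second-round multiplier: 922775 ÷ 1054599.7 ≈ 0.875.
That is a change of -12.5%.

-12.5%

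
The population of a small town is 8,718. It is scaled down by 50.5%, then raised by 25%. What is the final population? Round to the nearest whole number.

5,394

Each change multiplies by a factor: 0.495 × 1.25 = 0.61875.
8,718 × 0.61875 = 5394.2625 ≈ 5,394.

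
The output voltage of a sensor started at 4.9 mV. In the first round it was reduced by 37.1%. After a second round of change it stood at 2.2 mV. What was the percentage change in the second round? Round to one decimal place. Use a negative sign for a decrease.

After the first round: 4.9 × 0.629 = 3.0821.
Second-round multiplier: 2.2 ÷ 3.0821 ≈ 0.7138.
That is a change of -28.6%.

-28.6%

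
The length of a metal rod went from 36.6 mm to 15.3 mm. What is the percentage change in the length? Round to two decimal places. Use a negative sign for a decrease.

-58.20%

Change: 15.3 − 36.6 = -21.3.
Relative to the original: -21.3 ÷ 36.6 ≈ -58.20%.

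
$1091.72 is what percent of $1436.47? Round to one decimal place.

$1091.72 ÷ $1436.47 ≈ 76.0%.

76.0%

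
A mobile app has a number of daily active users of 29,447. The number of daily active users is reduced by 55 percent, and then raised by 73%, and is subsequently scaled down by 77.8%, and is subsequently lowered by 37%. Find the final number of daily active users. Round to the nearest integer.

3,206

After the 55% decrease: 29,447 × 0.45 = 13251.15.
After the 73% increase: 13251.15 × 1.73 = 22924.4895.
77.8% decrease: 22924.4895 × 0.222 = 5089.236669.
37% decrease: 5089.236669 × 0.63 = 3206.21910147 ≈ 3,206.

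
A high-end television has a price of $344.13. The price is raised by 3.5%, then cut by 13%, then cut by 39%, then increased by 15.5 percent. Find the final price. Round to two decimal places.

$218.32

After the 3.5% increase: $344.13 × 1.035 = $356.17455.
After the 13% decrease: $356.17455 × 0.87 = $309.8718585.
After the 39% decrease: $309.8718585 × 0.61 = $189.021833685.
After the 15.5% increase: $189.021833685 × 1.155 = $218.320217906175 ≈ $218.32.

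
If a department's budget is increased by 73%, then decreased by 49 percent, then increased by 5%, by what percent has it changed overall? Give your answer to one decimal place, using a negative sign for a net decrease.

-7.4%

The combined multiplier is 1.73 × 0.51 × 1.05 = 0.926415.
That corresponds to a decrease of 7.4%.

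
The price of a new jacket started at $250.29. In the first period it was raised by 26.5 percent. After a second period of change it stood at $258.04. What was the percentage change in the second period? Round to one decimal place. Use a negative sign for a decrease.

After the first period: $250.29 × 1.265 = $316.61685.
Second-period multiplier: $258.04 ÷ $316.61685 ≈ 0.81499.
That is a change of -18.5%.

-18.5%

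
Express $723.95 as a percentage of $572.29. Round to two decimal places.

$723.95 ÷ $572.29 ≈ 126.50%.

126.50%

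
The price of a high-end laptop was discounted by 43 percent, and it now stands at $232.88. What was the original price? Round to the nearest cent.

$408.56

The overall multiplier applied was 0.57.
So the original price was $232.88 ÷ 0.57 ≈ $408.56.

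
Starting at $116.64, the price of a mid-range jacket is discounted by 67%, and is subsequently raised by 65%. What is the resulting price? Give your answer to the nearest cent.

Apply the 67% decrease: $116.64 × 0.33 = $38.4912.
After the 65% increase: $38.4912 × 1.65 = $63.51048 ≈ $63.51.

$63.51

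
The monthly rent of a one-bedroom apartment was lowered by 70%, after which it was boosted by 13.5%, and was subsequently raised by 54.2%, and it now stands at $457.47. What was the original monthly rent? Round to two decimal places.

The overall multiplier applied was 0.3 × 1.135 × 1.542 = 0.525051.
So the original monthly rent was $457.47 ÷ 0.525051 ≈ $871.29.

$871.29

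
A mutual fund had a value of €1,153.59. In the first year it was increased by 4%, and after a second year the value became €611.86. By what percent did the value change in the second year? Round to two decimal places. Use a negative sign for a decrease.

After the first year: €1,153.59 × 1.04 = €1199.7336.
Second-year multiplier: €611.86 ÷ €1199.7336 ≈ 0.509997.
That is a change of -49.00%.

-49.00%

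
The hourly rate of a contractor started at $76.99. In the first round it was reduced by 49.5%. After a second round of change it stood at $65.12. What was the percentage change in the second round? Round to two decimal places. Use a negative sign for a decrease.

After the first round: $76.99 × 0.505 = $38.87995.
Second-round multiplier: $65.12 ÷ $38.87995 ≈ 1.674899.
That is a change of 67.49%.

67.49%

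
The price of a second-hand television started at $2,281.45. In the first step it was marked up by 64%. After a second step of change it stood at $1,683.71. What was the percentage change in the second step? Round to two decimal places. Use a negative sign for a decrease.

After the first step: $2,281.45 × 1.64 = $3741.578.
Second-step multiplier: $1,683.71 ÷ $3741.578 ≈ 0.45.
That is a change of -55.00%.

-55.00%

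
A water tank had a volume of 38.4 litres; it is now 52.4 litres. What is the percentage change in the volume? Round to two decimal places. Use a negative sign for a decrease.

Change: 52.4 − 38.4 = 14.0.
Relative to the original: 14.0 ÷ 38.4 ≈ 36.46%.

36.46%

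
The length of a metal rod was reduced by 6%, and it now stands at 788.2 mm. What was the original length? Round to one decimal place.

838.5 mm

The overall multiplier applied was 0.94.
So the original length was 788.2 ÷ 0.94 ≈ 838.5 mm.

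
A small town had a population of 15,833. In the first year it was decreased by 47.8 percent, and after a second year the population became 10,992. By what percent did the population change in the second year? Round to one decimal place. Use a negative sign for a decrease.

33.0%

After the first year: 15,833 × 0.522 = 8264.826.
Second-year multiplier: 10,992 ÷ 8264.826 ≈ 1.32997.
That is a change of 33.0%.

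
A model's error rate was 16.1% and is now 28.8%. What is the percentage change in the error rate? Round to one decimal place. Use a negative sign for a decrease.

78.9%

The change is 28.8 − 16.1 = 12.7 percentage points.
Relative to the original 16.1%, that is 12.7 ÷ 16.1 ≈ 78.9%.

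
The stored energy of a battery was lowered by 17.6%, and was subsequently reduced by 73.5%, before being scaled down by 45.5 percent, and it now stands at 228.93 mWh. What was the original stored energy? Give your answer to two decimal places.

1,923.68 mWh

Undoing the 45.5% decrease: 228.93 ÷ 0.545 ≈ 420.055046.
Undoing the 73.5% decrease: 420.055046 ÷ 0.265 ≈ 1585.113381.
Undoing the 17.6% decrease: 1585.113381 ÷ 0.824 ≈ 1,923.68 mWh.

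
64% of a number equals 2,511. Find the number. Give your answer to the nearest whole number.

3,923

2,511 ÷ 0.64 ≈ 3,923.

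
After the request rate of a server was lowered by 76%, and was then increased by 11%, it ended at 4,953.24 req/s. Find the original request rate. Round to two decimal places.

The overall multiplier applied was 0.24 × 1.11 = 0.2664.
So the original request rate was 4,953.24 ÷ 0.2664 ≈ 18,593.24 req/s.

18,593.24 req/s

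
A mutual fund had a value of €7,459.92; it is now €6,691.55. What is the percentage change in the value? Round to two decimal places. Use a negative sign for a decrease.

Change: €6,691.55 − €7,459.92 = -€768.37.
Relative to the original: -€768.37 ÷ €7,459.92 ≈ -10.30%.

-10.30%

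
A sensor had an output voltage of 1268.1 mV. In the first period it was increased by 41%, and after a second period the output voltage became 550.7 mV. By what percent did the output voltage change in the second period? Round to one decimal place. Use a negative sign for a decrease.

After the first period: 1268.1 × 1.41 = 1788.021.
Second-period multiplier: 550.7 ÷ 1788.021 ≈ 0.30799.
That is a change of -69.2%.

-69.2%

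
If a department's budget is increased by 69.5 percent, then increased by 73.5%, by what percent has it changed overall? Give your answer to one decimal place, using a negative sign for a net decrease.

194.1%

The combined multiplier is 1.695 × 1.735 = 2.940825.
That corresponds to an increase of 194.1%.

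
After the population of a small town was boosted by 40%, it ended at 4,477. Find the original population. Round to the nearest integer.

The overall multiplier applied was 1.4.
So the original population was 4,477 ÷ 1.4 ≈ 3,198.

3,198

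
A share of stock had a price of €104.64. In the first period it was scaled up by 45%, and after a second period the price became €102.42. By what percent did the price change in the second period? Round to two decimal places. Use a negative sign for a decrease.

After the first period: €104.64 × 1.45 = €151.728.
Second-period multiplier: €102.42 ÷ €151.728 ≈ 0.675024.
That is a change of -32.50%.

-32.50%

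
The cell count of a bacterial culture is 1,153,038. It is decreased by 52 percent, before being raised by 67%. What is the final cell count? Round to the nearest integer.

Each change multiplies by a factor: 0.48 × 1.67 = 0.8016.
1,153,038 × 0.8016 = 924275.2608 ≈ 924,275.

924,275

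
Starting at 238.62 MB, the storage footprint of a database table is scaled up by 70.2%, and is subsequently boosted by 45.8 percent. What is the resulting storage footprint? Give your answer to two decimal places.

592.14 MB

After the 70.2% increase: 238.62 × 1.702 = 406.13124.
45.8% increase: 406.13124 × 1.458 = 592.13934792 ≈ 592.14.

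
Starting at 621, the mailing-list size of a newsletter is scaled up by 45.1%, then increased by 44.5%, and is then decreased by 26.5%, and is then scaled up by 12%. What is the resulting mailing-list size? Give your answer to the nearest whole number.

1072

Apply the 45.1% increase: 621 × 1.451 = 901.071.
After the 44.5% increase: 901.071 × 1.445 = 1302.047595.
26.5% decrease: 1302.047595 × 0.735 = 957.004982325.
After the 12% increase: 957.004982325 × 1.12 = 1071.845580204 ≈ 1072.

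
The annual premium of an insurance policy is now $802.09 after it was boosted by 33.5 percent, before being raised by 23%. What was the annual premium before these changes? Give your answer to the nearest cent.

$488.47

Undoing the 23% increase: $802.09 ÷ 1.23 ≈ $652.105691.
Undoing the 33.5% increase: $652.105691 ÷ 1.335 ≈ $488.47.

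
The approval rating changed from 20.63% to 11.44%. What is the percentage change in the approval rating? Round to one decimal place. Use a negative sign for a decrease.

-44.5%

The change is 11.44 − 20.63 = -9.19 percentage points.
Relative to the original 20.63%, that is -9.19 ÷ 20.63 ≈ -44.5%.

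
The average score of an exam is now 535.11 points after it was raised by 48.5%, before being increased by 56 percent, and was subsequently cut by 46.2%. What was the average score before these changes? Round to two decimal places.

429.35 points

The overall multiplier applied was 1.485 × 1.56 × 0.538 = 1.2463308.
So the original average score was 535.11 ÷ 1.2463308 ≈ 429.35 points.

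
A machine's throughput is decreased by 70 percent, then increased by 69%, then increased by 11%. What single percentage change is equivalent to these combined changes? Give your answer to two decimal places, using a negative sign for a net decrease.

A 70% decrease multiplies by 0.3.
Then a 69% increase: 0.3 × 1.69 = 0.507.
Then an 11% increase: 0.507 × 1.11 = 0.56277.
Overall factor 0.56277, i.e. -43.72%.

-43.72%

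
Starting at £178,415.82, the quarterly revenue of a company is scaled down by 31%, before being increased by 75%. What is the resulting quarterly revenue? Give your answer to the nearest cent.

31% decrease: £178,415.82 × 0.69 = £123106.9158.
Apply the 75% increase: £123106.9158 × 1.75 = £215437.10265 ≈ £215,437.10.

£215,437.10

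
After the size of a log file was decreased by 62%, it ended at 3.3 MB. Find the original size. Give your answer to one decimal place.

The overall multiplier applied was 0.38.
So the original size was 3.3 ÷ 0.38 ≈ 8.7 MB.

8.7 MB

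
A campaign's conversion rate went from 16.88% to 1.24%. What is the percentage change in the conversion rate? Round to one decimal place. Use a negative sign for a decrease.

The change is 1.24 − 16.88 = -15.64 percentage points.
Relative to the original 16.88%, that is -15.64 ÷ 16.88 ≈ -92.7%.

-92.7%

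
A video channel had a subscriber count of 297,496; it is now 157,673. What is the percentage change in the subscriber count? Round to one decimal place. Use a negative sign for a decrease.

Change: 157,673 − 297,496 = -139,823.
Relative to the original: -139,823 ÷ 297,496 ≈ -47.0%.

-47.0%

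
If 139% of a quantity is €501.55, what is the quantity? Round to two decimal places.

€360.83

€501.55 ÷ 1.39 ≈ €360.83.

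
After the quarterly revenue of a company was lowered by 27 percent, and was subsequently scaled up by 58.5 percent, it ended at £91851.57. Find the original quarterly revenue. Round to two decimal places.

£79384.27

Undoing the 58.5% increase: £91851.57 ÷ 1.585 ≈ £57950.51735.
Undoing the 27% decrease: £57950.51735 ÷ 0.73 ≈ £79384.27.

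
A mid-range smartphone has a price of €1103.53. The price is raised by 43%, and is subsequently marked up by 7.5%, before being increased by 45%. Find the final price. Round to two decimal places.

€2459.78

After the 43% increase: €1103.53 × 1.43 = €1578.0479.
After the 7.5% increase: €1578.0479 × 1.075 = €1696.4014925.
Apply the 45% increase: €1696.4014925 × 1.45 = €2459.782164125 ≈ €2459.78.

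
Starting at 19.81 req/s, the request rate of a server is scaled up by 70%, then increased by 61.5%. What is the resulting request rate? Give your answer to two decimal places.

54.39 req/s

Each change multiplies by a factor: 1.7 × 1.615 = 2.7455.
19.81 × 2.7455 = 54.388355 ≈ 54.39.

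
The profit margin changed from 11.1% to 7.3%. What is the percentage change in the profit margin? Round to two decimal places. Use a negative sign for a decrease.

-34.23%

The change is 7.3 − 11.1 = -3.8 percentage points.
Relative to the original 11.1%, that is -3.8 ÷ 11.1 ≈ -34.23%.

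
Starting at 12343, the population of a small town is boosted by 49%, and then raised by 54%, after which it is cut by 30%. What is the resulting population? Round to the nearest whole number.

19826

49% increase: 12343 × 1.49 = 18391.07.
Apply the 54% increase: 18391.07 × 1.54 = 28322.2478.
30% decrease: 28322.2478 × 0.7 = 19825.57346 ≈ 19826.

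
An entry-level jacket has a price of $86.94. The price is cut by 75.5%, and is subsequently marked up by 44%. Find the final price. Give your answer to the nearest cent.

$30.67

After the 75.5% decrease: $86.94 × 0.245 = $21.3003.
After the 44% increase: $21.3003 × 1.44 = $30.672432 ≈ $30.67.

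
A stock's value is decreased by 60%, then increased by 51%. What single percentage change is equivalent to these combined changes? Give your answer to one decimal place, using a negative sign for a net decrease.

-39.6%

The combined multiplier is 0.4 × 1.51 = 0.604.
That corresponds to a decrease of 39.6%.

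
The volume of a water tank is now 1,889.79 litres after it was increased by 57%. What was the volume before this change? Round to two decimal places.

The overall multiplier applied was 1.57.
So the original volume was 1,889.79 ÷ 1.57 ≈ 1,203.69 litres.

1,203.69 litres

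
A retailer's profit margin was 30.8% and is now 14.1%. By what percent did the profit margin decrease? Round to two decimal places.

The change is 14.1 − 30.8 = -16.7 percentage points.
Relative to the original 30.8%, that is -16.7 ÷ 30.8 ≈ -54.22%.
So the profit margin fell by 54.22%.

54.22%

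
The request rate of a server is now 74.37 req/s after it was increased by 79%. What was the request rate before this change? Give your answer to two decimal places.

The overall multiplier applied was 1.79.
So the original request rate was 74.37 ÷ 1.79 ≈ 41.55 req/s.

41.55 req/s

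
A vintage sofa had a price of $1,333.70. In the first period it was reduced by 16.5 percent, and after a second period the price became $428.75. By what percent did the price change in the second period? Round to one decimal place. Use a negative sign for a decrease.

-61.5%

After the first period: $1,333.70 × 0.835 = $1113.6395.
Second-period multiplier: $428.75 ÷ $1113.6395 ≈ 0.385.
That is a change of -61.5%.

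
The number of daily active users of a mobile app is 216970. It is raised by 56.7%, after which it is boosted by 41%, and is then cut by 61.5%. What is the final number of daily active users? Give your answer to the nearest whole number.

Each change multiplies by a factor: 1.567 × 1.41 × 0.385 = 0.85064595.
216970 × 0.85064595 = 184564.6517715 ≈ 184565.

184565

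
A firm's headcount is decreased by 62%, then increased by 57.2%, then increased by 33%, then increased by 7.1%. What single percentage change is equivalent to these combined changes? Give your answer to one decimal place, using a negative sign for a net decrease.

-14.9%

A 62% decrease multiplies by 0.38.
Then a 57.2% increase: 0.38 × 1.572 = 0.59736.
Then a 33% increase: 0.59736 × 1.33 = 0.7944888.
Then a 7.1% increase: 0.7944888 × 1.071 = 0.8508975048.
Overall factor 0.8508975048, i.e. -14.9%.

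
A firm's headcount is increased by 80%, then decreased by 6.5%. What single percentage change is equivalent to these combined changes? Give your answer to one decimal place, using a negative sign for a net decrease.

An 80% increase multiplies by 1.8.
Then a 6.5% decrease: 1.8 × 0.935 = 1.683.
Overall factor 1.683, i.e. 68.3%.

68.3%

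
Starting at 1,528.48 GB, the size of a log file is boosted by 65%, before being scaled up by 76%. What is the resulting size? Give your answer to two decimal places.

Each change multiplies by a factor: 1.65 × 1.76 = 2.904.
1,528.48 × 2.904 = 4438.70592 ≈ 4,438.71.

4,438.71 GB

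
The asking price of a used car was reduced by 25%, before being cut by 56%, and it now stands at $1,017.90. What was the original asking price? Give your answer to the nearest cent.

The overall multiplier applied was 0.75 × 0.44 = 0.33.
So the original asking price was $1,017.90 ÷ 0.33 ≈ $3,084.55.

$3,084.55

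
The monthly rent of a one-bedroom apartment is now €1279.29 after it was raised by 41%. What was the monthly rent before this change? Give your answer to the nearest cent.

The overall multiplier applied was 1.41.
So the original monthly rent was €1279.29 ÷ 1.41 ≈ €907.30.

€907.30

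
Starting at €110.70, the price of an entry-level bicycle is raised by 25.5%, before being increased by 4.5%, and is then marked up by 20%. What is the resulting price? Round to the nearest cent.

After the 25.5% increase: €110.70 × 1.255 = €138.9285.
After the 4.5% increase: €138.9285 × 1.045 = €145.1802825.
After the 20% increase: €145.1802825 × 1.2 = €174.216339 ≈ €174.22.

€174.22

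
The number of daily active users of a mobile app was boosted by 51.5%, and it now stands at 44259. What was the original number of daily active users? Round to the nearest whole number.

29214

The overall multiplier applied was 1.515.
So the original number of daily active users was 44259 ÷ 1.515 ≈ 29214.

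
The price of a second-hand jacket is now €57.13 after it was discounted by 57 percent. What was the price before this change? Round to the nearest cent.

€132.86

The overall multiplier applied was 0.43.
So the original price was €57.13 ÷ 0.43 ≈ €132.86.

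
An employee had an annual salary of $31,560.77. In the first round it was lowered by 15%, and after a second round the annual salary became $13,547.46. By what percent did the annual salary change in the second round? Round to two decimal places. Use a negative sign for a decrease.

After the first round: $31,560.77 × 0.85 = $26826.6545.
Second-round multiplier: $13,547.46 ÷ $26826.6545 ≈ 0.505.
That is a change of -49.50%.

-49.50%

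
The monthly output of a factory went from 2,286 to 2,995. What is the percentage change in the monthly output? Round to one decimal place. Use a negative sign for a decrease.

31.0%

Change: 2,995 − 2,286 = 709.
Relative to the original: 709 ÷ 2,286 ≈ 31.0%.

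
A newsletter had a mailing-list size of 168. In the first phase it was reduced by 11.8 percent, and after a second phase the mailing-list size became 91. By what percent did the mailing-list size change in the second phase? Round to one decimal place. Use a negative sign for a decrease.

-38.6%

After the first phase: 168 × 0.882 = 148.176.
Second-phase multiplier: 91 ÷ 148.176 ≈ 0.61413.
That is a change of -38.6%.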